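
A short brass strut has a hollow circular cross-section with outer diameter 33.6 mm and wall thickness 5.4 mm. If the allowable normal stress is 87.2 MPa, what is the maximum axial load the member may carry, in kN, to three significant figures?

41.7 kN

A = 478.4 mm².
P_max = σ_allow · A = 87.2 · 478.4 = 41720 N = 41.72 kN.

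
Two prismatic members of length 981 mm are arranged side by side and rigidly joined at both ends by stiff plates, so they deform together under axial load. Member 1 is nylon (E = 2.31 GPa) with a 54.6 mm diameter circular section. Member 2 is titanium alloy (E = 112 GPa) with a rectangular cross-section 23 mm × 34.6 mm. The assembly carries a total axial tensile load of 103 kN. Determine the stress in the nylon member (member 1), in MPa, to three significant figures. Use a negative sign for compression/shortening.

A_1 = 2341 mm².
A_2 = 795.8 mm².
Equal strain + equilibrium ⇒ each member carries load in proportion to AE: A₁E₁ = 5409000 N, A₂E₂ = 89130000 N, ΣAE = 94540000 N.
σ₁ = P·E₁/ΣAE = 103000·2310/94540000 = 2.517 MPa.

2.52 MPa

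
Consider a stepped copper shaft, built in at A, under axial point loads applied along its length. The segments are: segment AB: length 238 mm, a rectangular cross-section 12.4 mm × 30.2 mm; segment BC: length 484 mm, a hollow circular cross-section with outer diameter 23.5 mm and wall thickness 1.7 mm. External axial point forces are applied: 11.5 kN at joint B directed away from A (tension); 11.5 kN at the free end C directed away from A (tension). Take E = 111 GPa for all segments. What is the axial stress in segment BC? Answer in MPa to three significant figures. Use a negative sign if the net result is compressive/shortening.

98.8 MPa

Internal axial forces (sectioning from the free end, tension +): N_BC = 11.5 kN, N_AB = 23 kN.
A_BC = 116.4 mm².
σ_BC = N_BC/A_BC = 11500/116.4 = 98.77 MPa.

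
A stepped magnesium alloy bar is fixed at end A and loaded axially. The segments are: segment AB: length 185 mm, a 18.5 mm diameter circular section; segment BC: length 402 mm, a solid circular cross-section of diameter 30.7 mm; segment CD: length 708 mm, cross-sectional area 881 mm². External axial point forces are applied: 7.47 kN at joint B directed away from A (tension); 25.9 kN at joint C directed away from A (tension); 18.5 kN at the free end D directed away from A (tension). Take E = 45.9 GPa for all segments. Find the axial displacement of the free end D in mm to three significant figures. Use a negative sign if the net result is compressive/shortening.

Internal axial forces (sectioning from the free end, tension +): N_CD = 18.5 kN, N_BC = 44.4 kN, N_AB = 51.87 kN.
A_AB = 268.8 mm².
A_BC = 740.2 mm².
δ_AB = 51870·185/(268.8·45900) = 0.7778 mm
δ_BC = 44400·402/(740.2·45900) = 0.5253 mm
δ_CD = 18500·708/(881·45900) = 0.3239 mm
δ = Σδ_i = 1.627 mm.

1.63 mm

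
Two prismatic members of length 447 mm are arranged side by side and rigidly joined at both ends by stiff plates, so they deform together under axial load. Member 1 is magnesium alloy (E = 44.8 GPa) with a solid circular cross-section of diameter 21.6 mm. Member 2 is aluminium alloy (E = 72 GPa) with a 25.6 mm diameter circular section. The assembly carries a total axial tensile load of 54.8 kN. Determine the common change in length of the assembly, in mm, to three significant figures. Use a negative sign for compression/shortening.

A_1 = 366.4 mm².
A_2 = 514.7 mm².
Equal strain + equilibrium ⇒ each member carries load in proportion to AE: A₁E₁ = 16420000 N, A₂E₂ = 37060000 N, ΣAE = 53480000 N.
δ = PL/ΣAE = 54800·447/53480000 = 0.4581 mm.

0.458 mm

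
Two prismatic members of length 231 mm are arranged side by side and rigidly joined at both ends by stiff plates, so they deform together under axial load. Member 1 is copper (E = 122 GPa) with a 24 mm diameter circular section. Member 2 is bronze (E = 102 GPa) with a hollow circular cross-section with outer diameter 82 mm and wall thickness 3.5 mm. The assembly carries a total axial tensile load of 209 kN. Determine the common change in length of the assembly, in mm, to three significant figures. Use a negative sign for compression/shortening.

0.337 mm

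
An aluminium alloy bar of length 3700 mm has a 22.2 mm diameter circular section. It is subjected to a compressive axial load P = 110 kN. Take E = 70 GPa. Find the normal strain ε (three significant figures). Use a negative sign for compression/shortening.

-0.00406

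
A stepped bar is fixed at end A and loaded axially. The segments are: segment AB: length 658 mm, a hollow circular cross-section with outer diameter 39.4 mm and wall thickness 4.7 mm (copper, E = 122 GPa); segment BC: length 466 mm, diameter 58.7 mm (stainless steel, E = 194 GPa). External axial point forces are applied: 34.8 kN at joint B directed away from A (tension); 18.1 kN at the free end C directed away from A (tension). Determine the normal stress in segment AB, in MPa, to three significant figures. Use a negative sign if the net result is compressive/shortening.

103 MPa

Internal axial forces (sectioning from the free end, tension +): N_BC = 18.1 kN, N_AB = 52.9 kN.
A_AB = 512.4 mm².
σ_AB = N_AB/A_AB = 52900/512.4 = 103.2 MPa.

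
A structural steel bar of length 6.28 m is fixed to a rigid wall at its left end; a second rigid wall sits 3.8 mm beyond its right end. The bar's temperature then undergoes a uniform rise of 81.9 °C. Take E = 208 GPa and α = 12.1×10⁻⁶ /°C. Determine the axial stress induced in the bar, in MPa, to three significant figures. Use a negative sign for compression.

-80.3 MPa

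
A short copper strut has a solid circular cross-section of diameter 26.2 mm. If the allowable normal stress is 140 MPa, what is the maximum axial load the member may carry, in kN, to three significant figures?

75.5 kN

A = 539.1 mm².
P_max = σ_allow · A = 140 · 539.1 = 75480 N = 75.48 kN.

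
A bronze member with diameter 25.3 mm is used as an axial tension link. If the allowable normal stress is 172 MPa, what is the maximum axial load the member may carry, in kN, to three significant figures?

86.5 kN

A = 502.7 mm².
P_max = σ_allow · A = 172 · 502.7 = 86470 N = 86.47 kN.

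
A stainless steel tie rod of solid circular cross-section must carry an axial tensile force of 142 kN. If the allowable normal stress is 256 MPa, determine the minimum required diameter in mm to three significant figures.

26.6 mm

Required area A ≥ P/σ_allow = 142000/256 = 554.7 mm².
For a solid circular section, d ≥ √(4A/π) = 26.58 mm.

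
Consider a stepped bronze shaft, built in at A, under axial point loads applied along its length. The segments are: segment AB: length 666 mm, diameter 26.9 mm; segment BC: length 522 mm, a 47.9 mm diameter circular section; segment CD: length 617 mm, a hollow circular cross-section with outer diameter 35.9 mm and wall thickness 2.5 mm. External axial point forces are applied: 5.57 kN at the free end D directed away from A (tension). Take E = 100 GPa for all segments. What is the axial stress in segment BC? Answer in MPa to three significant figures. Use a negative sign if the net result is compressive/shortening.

3.09 MPa

Internal axial forces (sectioning from the free end, tension +): N_CD = 5.57 kN, N_BC = 5.57 kN, N_AB = 5.57 kN.
A_BC = 1802 mm².
σ_BC = N_BC/A_BC = 5570/1802 = 3.091 MPa.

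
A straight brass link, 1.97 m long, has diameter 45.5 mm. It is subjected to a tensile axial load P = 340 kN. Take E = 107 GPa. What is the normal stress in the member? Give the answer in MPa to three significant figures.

A = 1626 mm².
σ = N/A = 340000/1626 = 209.1 MPa.

209 MPa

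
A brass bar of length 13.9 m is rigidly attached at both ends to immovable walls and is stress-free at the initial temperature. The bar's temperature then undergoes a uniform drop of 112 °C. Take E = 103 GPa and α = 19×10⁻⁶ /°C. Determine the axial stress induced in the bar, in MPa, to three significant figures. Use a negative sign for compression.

219 MPa

Free thermal expansion αLΔT = 19e-6 · 13900 · -112 = -29.58 mm.
The walls impose strain ε = −(-29.58)/13900 = 2.1280e-03; σ = Eε = 103000 · 2.1280e-03 = 219.2 MPa.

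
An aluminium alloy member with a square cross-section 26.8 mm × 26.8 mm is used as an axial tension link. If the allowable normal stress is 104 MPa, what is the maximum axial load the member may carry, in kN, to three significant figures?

74.7 kN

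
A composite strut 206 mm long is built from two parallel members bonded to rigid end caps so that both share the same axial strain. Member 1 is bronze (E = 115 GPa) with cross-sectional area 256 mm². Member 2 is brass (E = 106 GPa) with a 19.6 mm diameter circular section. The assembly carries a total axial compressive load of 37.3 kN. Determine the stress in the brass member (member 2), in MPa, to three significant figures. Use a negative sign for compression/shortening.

-64.4 MPa

A_2 = 301.7 mm².
Equal strain + equilibrium ⇒ each member carries load in proportion to AE: A₁E₁ = 29440000 N, A₂E₂ = 31980000 N, ΣAE = 61420000 N.
σ₂ = P·E₂/ΣAE = -37300·106000/61420000 = -64.37 MPa.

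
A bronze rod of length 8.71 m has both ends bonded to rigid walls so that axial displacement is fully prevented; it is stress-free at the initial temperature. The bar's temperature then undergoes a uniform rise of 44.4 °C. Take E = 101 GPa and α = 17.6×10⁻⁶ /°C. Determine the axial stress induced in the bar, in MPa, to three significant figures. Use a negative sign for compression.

Free thermal expansion αLΔT = 17.6e-6 · 8710 · 44.4 = 6.806 mm.
The walls impose strain ε = −(6.806)/8710 = -7.8144e-04; σ = Eε = 101000 · -7.8144e-04 = -78.93 MPa.

-78.9 MPa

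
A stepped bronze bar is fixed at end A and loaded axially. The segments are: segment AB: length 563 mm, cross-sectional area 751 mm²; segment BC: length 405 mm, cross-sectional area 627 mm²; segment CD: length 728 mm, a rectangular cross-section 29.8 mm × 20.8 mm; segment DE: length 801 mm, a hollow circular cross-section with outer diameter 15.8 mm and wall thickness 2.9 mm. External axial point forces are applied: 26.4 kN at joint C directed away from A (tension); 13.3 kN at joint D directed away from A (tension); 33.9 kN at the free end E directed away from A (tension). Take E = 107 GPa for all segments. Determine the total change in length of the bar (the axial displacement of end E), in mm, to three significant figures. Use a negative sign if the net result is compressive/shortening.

Internal axial forces (sectioning from the free end, tension +): N_DE = 33.9 kN, N_CD = 47.2 kN, N_BC = 73.6 kN, N_AB = 73.6 kN.
A_CD = 619.8 mm².
A_DE = 117.5 mm².
δ_AB = 73600·563/(751·107000) = 0.5157 mm
δ_BC = 73600·405/(627·107000) = 0.4443 mm
δ_CD = 47200·728/(619.8·107000) = 0.5181 mm
δ_DE = 33900·801/(117.5·107000) = 2.159 mm
δ = Σδ_i = 3.637 mm.

3.64 mm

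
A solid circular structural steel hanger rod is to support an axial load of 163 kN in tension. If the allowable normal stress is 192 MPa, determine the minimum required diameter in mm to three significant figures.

Required area A ≥ P/σ_allow = 163000/192 = 849 mm².
For a solid circular section, d ≥ √(4A/π) = 32.88 mm.

32.9 mm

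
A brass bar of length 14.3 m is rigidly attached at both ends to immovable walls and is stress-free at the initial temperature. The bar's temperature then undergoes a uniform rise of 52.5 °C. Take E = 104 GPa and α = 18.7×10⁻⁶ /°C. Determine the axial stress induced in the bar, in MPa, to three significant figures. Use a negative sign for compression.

Free thermal expansion αLΔT = 18.7e-6 · 14300 · 52.5 = 14.04 mm.
The walls impose strain ε = −(14.04)/14300 = -9.8175e-04; σ = Eε = 104000 · -9.8175e-04 = -102.1 MPa.

-102 MPa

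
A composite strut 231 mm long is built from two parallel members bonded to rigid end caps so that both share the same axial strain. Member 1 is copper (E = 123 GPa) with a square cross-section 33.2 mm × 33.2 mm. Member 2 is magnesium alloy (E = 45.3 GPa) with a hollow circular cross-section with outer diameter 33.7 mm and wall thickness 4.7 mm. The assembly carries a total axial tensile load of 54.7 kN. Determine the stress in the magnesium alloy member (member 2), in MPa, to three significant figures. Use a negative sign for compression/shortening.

16.0 MPa

A_1 = 1102 mm².
A_2 = 428.2 mm².
Equal strain + equilibrium ⇒ each member carries load in proportion to AE: A₁E₁ = 135600000 N, A₂E₂ = 19400000 N, ΣAE = 155000000 N.
σ₂ = P·E₂/ΣAE = 54700·45300/155000000 = 15.99 MPa.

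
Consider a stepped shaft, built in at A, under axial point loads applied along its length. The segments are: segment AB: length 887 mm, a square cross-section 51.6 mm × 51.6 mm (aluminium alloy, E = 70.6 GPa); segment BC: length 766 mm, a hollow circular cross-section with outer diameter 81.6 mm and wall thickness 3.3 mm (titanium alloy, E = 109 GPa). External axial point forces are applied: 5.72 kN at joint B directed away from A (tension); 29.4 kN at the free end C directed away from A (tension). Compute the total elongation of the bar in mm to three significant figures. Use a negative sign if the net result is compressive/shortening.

0.420 mm

Internal axial forces (sectioning from the free end, tension +): N_BC = 29.4 kN, N_AB = 35.12 kN.
A_AB = 2663 mm².
A_BC = 811.8 mm².
δ_AB = 35120·887/(2663·70600) = 0.1657 mm
δ_BC = 29400·766/(811.8·109000) = 0.2545 mm
δ = Σδ_i = 0.4202 mm.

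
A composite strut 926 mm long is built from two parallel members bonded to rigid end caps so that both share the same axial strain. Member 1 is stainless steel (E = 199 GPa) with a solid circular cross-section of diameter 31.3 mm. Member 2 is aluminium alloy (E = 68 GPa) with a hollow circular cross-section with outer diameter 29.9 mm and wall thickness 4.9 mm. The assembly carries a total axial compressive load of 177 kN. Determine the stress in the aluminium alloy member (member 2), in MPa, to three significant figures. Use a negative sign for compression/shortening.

A_1 = 769.4 mm².
A_2 = 384.8 mm².
Equal strain + equilibrium ⇒ each member carries load in proportion to AE: A₁E₁ = 153100000 N, A₂E₂ = 26170000 N, ΣAE = 179300000 N.
σ₂ = P·E₂/ΣAE = -177000·68000/179300000 = -67.13 MPa.

-67.1 MPa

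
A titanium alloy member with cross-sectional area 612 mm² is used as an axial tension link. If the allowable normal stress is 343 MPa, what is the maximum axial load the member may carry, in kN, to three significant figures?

210 kN

P_max = σ_allow · A = 343 · 612 = 209900 N = 209.9 kN.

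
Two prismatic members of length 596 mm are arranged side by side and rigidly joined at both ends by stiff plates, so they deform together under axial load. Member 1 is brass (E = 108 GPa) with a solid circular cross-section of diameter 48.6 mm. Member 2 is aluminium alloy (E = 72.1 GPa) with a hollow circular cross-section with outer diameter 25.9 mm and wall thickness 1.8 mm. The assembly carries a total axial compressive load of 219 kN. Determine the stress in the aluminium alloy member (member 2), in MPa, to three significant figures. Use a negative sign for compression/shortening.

-75.1 MPa

A_1 = 1855 mm².
A_2 = 136.3 mm².
Equal strain + equilibrium ⇒ each member carries load in proportion to AE: A₁E₁ = 200300000 N, A₂E₂ = 9826000 N, ΣAE = 210200000 N.
σ₂ = P·E₂/ΣAE = -219000·72100/210200000 = -75.13 MPa.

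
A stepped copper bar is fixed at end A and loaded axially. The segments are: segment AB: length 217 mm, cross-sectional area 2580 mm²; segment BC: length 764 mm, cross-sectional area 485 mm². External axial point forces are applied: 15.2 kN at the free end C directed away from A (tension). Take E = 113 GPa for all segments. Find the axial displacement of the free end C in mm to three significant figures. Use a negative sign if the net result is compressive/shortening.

Internal axial forces (sectioning from the free end, tension +): N_BC = 15.2 kN, N_AB = 15.2 kN.
δ_AB = 15200·217/(2580·113000) = 0.01131 mm
δ_BC = 15200·764/(485·113000) = 0.2119 mm
δ = Σδ_i = 0.2232 mm.

0.223 mm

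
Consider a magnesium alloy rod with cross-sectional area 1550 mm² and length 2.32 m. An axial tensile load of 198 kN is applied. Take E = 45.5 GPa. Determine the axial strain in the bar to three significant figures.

0.00281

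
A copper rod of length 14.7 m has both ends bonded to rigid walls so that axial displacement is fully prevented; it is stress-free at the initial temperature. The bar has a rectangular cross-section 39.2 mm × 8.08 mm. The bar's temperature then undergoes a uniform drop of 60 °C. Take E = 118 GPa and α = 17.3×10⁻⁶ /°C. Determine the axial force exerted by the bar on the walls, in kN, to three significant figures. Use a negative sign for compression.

38.8 kN

Free thermal expansion αLΔT = 17.3e-6 · 14700 · -60 = -15.26 mm.
The walls impose strain ε = −(-15.26)/14700 = 1.0380e-03; σ = Eε = 118000 · 1.0380e-03 = 122.5 MPa.
Wall reaction R = σ·A = 122.5·316.7 = 38800 N = 38.8 kN.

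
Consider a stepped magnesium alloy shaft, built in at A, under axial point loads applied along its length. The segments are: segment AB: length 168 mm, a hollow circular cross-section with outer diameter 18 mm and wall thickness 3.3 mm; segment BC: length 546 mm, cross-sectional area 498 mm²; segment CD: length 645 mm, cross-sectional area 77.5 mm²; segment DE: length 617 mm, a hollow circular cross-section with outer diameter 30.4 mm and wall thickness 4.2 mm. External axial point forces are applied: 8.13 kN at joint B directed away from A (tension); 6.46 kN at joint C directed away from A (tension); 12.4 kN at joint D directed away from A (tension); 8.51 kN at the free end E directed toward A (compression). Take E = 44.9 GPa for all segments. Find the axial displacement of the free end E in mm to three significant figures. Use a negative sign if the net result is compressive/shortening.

Internal axial forces (sectioning from the free end, tension +): N_DE = -8.51 kN, N_CD = 3.89 kN, N_BC = 10.35 kN, N_AB = 18.48 kN.
A_AB = 152.4 mm².
A_DE = 345.7 mm².
δ_AB = 18480·168/(152.4·44900) = 0.4537 mm
δ_BC = 10350·546/(498·44900) = 0.2527 mm
δ_CD = 3890·645/(77.5·44900) = 0.721 mm
δ_DE = -8510·617/(345.7·44900) = -0.3383 mm
δ = Σδ_i = 1.089 mm.

1.09 mm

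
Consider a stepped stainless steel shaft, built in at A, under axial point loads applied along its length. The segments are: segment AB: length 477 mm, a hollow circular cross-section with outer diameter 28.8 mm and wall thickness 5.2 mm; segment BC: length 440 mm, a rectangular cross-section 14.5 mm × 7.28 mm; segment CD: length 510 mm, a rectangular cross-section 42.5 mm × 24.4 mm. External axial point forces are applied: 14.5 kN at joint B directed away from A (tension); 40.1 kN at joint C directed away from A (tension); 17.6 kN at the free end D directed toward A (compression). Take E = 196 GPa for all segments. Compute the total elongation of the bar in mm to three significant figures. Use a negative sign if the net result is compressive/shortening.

0.668 mm

Internal axial forces (sectioning from the free end, tension +): N_CD = -17.6 kN, N_BC = 22.5 kN, N_AB = 37 kN.
A_AB = 385.5 mm².
A_BC = 105.6 mm².
A_CD = 1037 mm².
δ_AB = 37000·477/(385.5·196000) = 0.2336 mm
δ_BC = 22500·440/(105.6·196000) = 0.4785 mm
δ_CD = -17600·510/(1037·196000) = -0.04416 mm
δ = Σδ_i = 0.6679 mm.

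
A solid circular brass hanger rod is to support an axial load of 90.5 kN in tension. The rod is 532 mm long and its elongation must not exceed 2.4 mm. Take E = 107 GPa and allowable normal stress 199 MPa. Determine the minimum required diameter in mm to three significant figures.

24.1 mm

Required area A ≥ P/σ_allow = 90500/199 = 454.8 mm².
For a solid circular section, d ≥ √(4A/π) = 24.06 mm.
Elongation limit: A ≥ PL/(Eδ_allow) = 90500·532/(107000·2.4) = 187.5 mm² ⇒ d ≥ 15.45 mm.
The stress limit governs.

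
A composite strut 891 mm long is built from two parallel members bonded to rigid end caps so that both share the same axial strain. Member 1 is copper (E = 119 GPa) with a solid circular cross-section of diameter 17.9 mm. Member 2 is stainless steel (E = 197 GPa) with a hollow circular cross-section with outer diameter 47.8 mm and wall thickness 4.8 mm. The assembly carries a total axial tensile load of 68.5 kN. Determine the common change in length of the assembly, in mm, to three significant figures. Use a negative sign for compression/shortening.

A_1 = 251.6 mm².
A_2 = 648.4 mm².
Equal strain + equilibrium ⇒ each member carries load in proportion to AE: A₁E₁ = 29950000 N, A₂E₂ = 127700000 N, ΣAE = 157700000 N.
δ = PL/ΣAE = 68500·891/157700000 = 0.3871 mm.

0.387 mm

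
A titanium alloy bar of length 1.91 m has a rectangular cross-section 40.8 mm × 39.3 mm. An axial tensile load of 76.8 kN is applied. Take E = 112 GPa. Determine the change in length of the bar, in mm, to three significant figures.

0.817 mm

A = 1603 mm².
δ_mech = NL/(AE) = 76800·1910/(1603·112000) = 0.8168 mm.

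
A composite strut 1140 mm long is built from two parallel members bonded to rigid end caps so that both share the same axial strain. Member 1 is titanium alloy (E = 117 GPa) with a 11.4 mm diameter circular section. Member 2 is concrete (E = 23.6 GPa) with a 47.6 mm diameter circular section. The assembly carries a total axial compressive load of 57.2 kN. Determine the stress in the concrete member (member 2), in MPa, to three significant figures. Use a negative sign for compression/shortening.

-25.0 MPa

A_1 = 102.1 mm².
A_2 = 1780 mm².
Equal strain + equilibrium ⇒ each member carries load in proportion to AE: A₁E₁ = 11940000 N, A₂E₂ = 42000000 N, ΣAE = 53940000 N.
σ₂ = P·E₂/ΣAE = -57200·23600/53940000 = -25.03 MPa.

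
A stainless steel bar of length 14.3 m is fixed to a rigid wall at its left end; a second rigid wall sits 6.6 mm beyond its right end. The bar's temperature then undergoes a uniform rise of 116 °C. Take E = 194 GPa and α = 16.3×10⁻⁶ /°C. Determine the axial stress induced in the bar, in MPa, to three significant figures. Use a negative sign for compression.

-277 MPa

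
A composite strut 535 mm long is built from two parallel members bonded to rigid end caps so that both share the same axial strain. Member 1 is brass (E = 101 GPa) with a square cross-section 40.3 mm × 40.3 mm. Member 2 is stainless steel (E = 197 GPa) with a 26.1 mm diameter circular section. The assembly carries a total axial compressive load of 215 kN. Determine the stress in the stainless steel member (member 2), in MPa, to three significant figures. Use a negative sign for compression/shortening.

-157 MPa

A_1 = 1624 mm².
A_2 = 535 mm².
Equal strain + equilibrium ⇒ each member carries load in proportion to AE: A₁E₁ = 164000000 N, A₂E₂ = 105400000 N, ΣAE = 269400000 N.
σ₂ = P·E₂/ΣAE = -215000·197000/269400000 = -157.2 MPa.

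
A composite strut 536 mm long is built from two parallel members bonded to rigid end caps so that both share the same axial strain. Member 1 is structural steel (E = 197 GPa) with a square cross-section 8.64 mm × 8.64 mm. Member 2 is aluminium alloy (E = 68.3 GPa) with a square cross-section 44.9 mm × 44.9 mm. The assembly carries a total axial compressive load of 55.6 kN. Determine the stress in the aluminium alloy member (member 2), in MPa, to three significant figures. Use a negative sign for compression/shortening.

-24.9 MPa

A_1 = 74.65 mm².
A_2 = 2016 mm².
Equal strain + equilibrium ⇒ each member carries load in proportion to AE: A₁E₁ = 14710000 N, A₂E₂ = 137700000 N, ΣAE = 152400000 N.
σ₂ = P·E₂/ΣAE = -55600·68300/152400000 = -24.92 MPa.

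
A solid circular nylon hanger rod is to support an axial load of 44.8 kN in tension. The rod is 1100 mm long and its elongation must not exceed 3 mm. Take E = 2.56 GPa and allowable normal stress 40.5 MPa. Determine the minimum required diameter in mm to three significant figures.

90.4 mm

Required area A ≥ P/σ_allow = 44800/40.5 = 1106 mm².
For a solid circular section, d ≥ √(4A/π) = 37.53 mm.
Elongation limit: A ≥ PL/(Eδ_allow) = 44800·1100/(2560·3) = 6417 mm² ⇒ d ≥ 90.39 mm.
The elongation limit governs.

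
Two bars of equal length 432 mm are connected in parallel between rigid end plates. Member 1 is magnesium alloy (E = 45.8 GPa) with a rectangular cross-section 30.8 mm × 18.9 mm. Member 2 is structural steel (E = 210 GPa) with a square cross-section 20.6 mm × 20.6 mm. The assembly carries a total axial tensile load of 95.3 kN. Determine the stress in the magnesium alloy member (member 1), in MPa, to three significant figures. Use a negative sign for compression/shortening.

37.7 MPa

A_1 = 582.1 mm².
A_2 = 424.4 mm².
Equal strain + equilibrium ⇒ each member carries load in proportion to AE: A₁E₁ = 26660000 N, A₂E₂ = 89120000 N, ΣAE = 115800000 N.
σ₁ = P·E₁/ΣAE = 95300·45800/115800000 = 37.7 MPa.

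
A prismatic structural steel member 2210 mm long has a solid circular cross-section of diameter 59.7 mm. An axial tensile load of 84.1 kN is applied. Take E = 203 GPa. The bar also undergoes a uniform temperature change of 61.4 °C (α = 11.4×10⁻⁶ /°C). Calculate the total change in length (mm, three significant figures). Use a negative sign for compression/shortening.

1.87 mm

A = 2799 mm².
δ_mech = NL/(AE) = 84100·2210/(2799·203000) = 0.3271 mm.
δ_thermal = αLΔT = 11.4e-6·2210·61.4 = 1.547 mm.
δ = δ_mech + δ_thermal = 1.874 mm.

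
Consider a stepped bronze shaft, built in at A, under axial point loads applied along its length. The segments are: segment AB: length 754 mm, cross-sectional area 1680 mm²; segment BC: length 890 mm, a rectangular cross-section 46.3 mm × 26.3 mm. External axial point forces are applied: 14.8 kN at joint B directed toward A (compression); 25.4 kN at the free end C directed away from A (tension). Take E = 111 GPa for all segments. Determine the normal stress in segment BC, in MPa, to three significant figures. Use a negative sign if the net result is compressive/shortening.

20.9 MPa

Internal axial forces (sectioning from the free end, tension +): N_BC = 25.4 kN, N_AB = 10.6 kN.
A_BC = 1218 mm².
σ_BC = N_BC/A_BC = 25400/1218 = 20.86 MPa.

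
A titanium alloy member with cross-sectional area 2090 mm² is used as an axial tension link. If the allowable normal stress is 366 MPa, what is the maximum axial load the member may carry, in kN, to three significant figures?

P_max = σ_allow · A = 366 · 2090 = 764900 N = 764.9 kN.

765 kN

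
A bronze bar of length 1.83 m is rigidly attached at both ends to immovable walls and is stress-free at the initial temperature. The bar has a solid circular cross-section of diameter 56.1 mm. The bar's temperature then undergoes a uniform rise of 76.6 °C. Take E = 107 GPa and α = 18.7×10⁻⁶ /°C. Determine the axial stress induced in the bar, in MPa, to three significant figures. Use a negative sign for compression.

Free thermal expansion αLΔT = 18.7e-6 · 1830 · 76.6 = 2.621 mm.
The walls impose strain ε = −(2.621)/1830 = -1.4324e-03; σ = Eε = 107000 · -1.4324e-03 = -153.3 MPa.

-153 MPa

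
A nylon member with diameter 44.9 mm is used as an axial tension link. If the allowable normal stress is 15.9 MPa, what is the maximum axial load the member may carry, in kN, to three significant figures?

25.2 kN

A = 1583 mm².
P_max = σ_allow · A = 15.9 · 1583 = 25180 N = 25.18 kN.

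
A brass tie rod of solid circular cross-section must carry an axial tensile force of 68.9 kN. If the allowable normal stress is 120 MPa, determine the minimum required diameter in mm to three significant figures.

27.0 mm

Required area A ≥ P/σ_allow = 68900/120 = 574.2 mm².
For a solid circular section, d ≥ √(4A/π) = 27.04 mm.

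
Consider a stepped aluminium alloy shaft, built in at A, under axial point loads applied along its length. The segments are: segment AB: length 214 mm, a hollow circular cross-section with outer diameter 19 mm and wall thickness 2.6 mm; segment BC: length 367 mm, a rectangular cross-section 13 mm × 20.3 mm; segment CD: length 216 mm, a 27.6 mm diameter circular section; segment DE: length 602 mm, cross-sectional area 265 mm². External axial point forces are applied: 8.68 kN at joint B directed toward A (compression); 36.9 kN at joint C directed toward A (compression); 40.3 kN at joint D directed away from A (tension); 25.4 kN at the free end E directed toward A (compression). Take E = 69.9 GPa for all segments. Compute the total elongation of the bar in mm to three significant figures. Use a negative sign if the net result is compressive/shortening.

-1.89 mm

Internal axial forces (sectioning from the free end, tension +): N_DE = -25.4 kN, N_CD = 14.9 kN, N_BC = -22 kN, N_AB = -30.68 kN.
A_AB = 134 mm².
A_BC = 263.9 mm².
A_CD = 598.3 mm².
δ_AB = -30680·214/(134·69900) = -0.7012 mm
δ_BC = -22000·367/(263.9·69900) = -0.4377 mm
δ_CD = 14900·216/(598.3·69900) = 0.07696 mm
δ_DE = -25400·602/(265·69900) = -0.8255 mm
δ = Σδ_i = -1.887 mm.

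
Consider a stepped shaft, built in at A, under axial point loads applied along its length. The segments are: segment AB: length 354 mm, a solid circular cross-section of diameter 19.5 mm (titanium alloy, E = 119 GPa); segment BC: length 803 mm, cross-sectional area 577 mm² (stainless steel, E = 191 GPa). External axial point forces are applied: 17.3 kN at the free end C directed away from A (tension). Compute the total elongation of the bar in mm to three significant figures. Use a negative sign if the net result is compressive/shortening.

Internal axial forces (sectioning from the free end, tension +): N_BC = 17.3 kN, N_AB = 17.3 kN.
A_AB = 298.6 mm².
δ_AB = 17300·354/(298.6·119000) = 0.1723 mm
δ_BC = 17300·803/(577·191000) = 0.1261 mm
δ = Σδ_i = 0.2984 mm.

0.298 mm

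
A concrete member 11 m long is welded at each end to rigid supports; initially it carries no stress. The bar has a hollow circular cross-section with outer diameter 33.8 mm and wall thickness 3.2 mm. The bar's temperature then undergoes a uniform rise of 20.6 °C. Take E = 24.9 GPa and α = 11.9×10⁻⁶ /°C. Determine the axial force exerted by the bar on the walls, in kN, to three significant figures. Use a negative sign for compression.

-1.88 kN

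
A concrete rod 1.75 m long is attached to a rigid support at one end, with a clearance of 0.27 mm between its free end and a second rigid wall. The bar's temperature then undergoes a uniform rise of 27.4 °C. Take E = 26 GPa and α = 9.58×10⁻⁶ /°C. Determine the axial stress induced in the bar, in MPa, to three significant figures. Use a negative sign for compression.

Free thermal expansion αLΔT = 9.58e-6 · 1750 · 27.4 = 0.4594 mm.
The walls engage after the gap closes; constrained expansion = 0.4594 − 0.27 = 0.1894 mm.
The walls impose strain ε = −(0.1894)/1750 = -1.0821e-04; σ = Eε = 26000 · -1.0821e-04 = -2.813 MPa.

-2.81 MPa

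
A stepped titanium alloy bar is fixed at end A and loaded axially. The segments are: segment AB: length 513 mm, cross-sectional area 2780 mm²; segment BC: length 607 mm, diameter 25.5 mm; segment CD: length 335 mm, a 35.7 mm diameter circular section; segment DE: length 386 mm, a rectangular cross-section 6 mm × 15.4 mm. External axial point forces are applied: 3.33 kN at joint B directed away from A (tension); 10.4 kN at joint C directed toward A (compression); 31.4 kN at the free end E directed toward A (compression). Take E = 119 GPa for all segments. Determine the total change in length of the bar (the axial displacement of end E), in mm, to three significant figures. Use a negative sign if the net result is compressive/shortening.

Internal axial forces (sectioning from the free end, tension +): N_DE = -31.4 kN, N_CD = -31.4 kN, N_BC = -41.8 kN, N_AB = -38.47 kN.
A_BC = 510.7 mm².
A_CD = 1001 mm².
A_DE = 92.4 mm².
δ_AB = -38470·513/(2780·119000) = -0.05966 mm
δ_BC = -41800·607/(510.7·119000) = -0.4175 mm
δ_CD = -31400·335/(1001·119000) = -0.08831 mm
δ_DE = -31400·386/(92.4·119000) = -1.102 mm
δ = Σδ_i = -1.668 mm.

-1.67 mm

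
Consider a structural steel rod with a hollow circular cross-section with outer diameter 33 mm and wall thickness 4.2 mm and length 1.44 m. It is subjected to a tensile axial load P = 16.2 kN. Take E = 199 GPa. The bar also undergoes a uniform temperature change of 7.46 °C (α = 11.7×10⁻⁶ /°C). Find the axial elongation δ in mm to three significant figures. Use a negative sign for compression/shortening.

0.434 mm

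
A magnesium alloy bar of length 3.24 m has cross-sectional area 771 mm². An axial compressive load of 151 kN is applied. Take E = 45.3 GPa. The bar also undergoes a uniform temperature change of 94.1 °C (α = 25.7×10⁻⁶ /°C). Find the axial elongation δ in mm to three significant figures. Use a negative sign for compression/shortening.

δ_mech = NL/(AE) = -151000·3240/(771·45300) = -14.01 mm.
δ_thermal = αLΔT = 25.7e-6·3240·94.1 = 7.836 mm.
δ = δ_mech + δ_thermal = -6.172 mm.

-6.17 mm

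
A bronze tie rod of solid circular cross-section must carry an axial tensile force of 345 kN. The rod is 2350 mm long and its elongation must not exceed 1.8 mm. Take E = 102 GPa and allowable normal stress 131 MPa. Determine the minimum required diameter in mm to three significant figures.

75.0 mm

Required area A ≥ P/σ_allow = 345000/131 = 2634 mm².
For a solid circular section, d ≥ √(4A/π) = 57.91 mm.
Elongation limit: A ≥ PL/(Eδ_allow) = 345000·2350/(102000·1.8) = 4416 mm² ⇒ d ≥ 74.98 mm.
The elongation limit governs.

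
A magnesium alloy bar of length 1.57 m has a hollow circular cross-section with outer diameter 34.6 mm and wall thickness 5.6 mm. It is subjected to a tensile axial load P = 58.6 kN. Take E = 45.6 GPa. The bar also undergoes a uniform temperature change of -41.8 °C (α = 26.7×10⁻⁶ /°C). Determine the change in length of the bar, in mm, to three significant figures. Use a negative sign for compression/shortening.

2.20 mm

A = 510.2 mm².
δ_mech = NL/(AE) = 58600·1570/(510.2·45600) = 3.955 mm.
δ_thermal = αLΔT = 26.7e-6·1570·-41.8 = -1.752 mm.
δ = δ_mech + δ_thermal = 2.202 mm.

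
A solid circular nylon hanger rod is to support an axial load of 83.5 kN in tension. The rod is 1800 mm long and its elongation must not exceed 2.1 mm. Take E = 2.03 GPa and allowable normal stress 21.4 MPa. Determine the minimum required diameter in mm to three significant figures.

Required area A ≥ P/σ_allow = 83500/21.4 = 3902 mm².
For a solid circular section, d ≥ √(4A/π) = 70.48 mm.
Elongation limit: A ≥ PL/(Eδ_allow) = 83500·1800/(2030·2.1) = 35260 mm² ⇒ d ≥ 211.9 mm.
The elongation limit governs.

212 mm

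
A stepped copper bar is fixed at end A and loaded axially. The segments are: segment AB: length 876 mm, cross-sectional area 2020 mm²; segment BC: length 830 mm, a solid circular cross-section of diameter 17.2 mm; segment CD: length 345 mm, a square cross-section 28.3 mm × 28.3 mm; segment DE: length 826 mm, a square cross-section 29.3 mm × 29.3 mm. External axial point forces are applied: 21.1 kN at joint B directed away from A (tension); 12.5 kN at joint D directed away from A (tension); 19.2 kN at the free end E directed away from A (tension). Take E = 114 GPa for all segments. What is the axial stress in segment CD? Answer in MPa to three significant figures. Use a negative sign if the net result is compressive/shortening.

Internal axial forces (sectioning from the free end, tension +): N_DE = 19.2 kN, N_CD = 31.7 kN, N_BC = 31.7 kN, N_AB = 52.8 kN.
A_CD = 800.9 mm².
σ_CD = N_CD/A_CD = 31700/800.9 = 39.58 MPa.

39.6 MPa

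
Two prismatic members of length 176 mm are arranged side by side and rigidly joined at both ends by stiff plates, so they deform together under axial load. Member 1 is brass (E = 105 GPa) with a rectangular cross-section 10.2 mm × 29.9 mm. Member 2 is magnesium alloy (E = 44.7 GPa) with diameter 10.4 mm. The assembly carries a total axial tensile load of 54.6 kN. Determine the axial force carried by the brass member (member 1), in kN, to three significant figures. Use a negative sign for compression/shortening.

A_1 = 305 mm².
A_2 = 84.95 mm².
Equal strain + equilibrium ⇒ each member carries load in proportion to AE: A₁E₁ = 32020000 N, A₂E₂ = 3797000 N, ΣAE = 35820000 N.
F₁ = P·A₁E₁/ΣAE = 54600·32020000/35820000 = 48810 N.

48.8 kN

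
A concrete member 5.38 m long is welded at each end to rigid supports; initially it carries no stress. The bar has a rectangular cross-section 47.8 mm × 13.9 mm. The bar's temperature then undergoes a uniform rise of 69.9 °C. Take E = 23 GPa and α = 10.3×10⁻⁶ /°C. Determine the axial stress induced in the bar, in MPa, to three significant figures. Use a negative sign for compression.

Free thermal expansion αLΔT = 10.3e-6 · 5380 · 69.9 = 3.873 mm.
The walls impose strain ε = −(3.873)/5380 = -7.1997e-04; σ = Eε = 23000 · -7.1997e-04 = -16.56 MPa.

-16.6 MPa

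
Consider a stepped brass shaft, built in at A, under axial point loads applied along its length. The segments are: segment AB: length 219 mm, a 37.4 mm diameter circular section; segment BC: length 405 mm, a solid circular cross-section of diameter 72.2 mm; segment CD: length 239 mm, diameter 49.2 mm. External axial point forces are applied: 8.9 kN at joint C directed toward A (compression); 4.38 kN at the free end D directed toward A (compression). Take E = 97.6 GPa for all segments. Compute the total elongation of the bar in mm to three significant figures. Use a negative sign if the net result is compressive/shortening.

-0.0462 mm

Internal axial forces (sectioning from the free end, tension +): N_CD = -4.38 kN, N_BC = -13.28 kN, N_AB = -13.28 kN.
A_AB = 1099 mm².
A_BC = 4094 mm².
A_CD = 1901 mm².
δ_AB = -13280·219/(1099·97600) = -0.02712 mm
δ_BC = -13280·405/(4094·97600) = -0.01346 mm
δ_CD = -4380·239/(1901·97600) = -0.005642 mm
δ = Σδ_i = -0.04623 mm.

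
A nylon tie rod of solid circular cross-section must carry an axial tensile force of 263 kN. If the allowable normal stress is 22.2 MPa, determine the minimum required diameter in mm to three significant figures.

Required area A ≥ P/σ_allow = 263000/22.2 = 11850 mm².
For a solid circular section, d ≥ √(4A/π) = 122.8 mm.

123 mm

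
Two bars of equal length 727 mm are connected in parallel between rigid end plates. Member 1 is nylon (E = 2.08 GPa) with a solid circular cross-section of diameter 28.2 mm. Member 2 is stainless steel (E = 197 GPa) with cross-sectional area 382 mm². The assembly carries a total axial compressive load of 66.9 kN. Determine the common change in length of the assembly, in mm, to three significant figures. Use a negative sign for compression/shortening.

A_1 = 624.6 mm².
Equal strain + equilibrium ⇒ each member carries load in proportion to AE: A₁E₁ = 1299000 N, A₂E₂ = 75250000 N, ΣAE = 76550000 N.
δ = PL/ΣAE = -66900·727/76550000 = -0.6353 mm.

-0.635 mm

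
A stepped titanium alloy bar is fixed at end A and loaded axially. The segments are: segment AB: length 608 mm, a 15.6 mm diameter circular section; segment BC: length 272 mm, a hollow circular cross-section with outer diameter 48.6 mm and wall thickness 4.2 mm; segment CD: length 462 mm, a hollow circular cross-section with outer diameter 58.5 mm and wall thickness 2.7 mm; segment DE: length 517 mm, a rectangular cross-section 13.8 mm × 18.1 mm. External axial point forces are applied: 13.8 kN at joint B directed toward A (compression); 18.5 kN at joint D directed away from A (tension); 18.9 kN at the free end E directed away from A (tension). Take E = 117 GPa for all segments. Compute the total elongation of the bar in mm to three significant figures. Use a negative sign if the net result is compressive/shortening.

1.44 mm

Internal axial forces (sectioning from the free end, tension +): N_DE = 18.9 kN, N_CD = 37.4 kN, N_BC = 37.4 kN, N_AB = 23.6 kN.
A_AB = 191.1 mm².
A_BC = 585.8 mm².
A_CD = 473.3 mm².
A_DE = 249.8 mm².
δ_AB = 23600·608/(191.1·117000) = 0.6416 mm
δ_BC = 37400·272/(585.8·117000) = 0.1484 mm
δ_CD = 37400·462/(473.3·117000) = 0.312 mm
δ_DE = 18900·517/(249.8·117000) = 0.3344 mm
δ = Σδ_i = 1.436 mm.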